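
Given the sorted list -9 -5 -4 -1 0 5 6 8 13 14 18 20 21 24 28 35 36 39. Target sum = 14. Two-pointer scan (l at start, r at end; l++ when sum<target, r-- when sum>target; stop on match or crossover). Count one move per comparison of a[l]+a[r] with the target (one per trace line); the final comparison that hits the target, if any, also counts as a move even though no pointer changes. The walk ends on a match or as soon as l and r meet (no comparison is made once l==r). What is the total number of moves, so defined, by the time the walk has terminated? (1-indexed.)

l=1 r=18: -9+39=30 >14, r--
l=1 r=17: -9+36=27 >14, r--
l=1 r=16: -9+35=26 >14, r--
l=1 r=15: -9+28=19 >14, r--
l=1 r=14: -9+24=15 >14, r--
l=1 r=13: -9+21=12 <14, l++
l=2 r=13: -5+21=16 >14, r--
l=2 r=12: -5+20=15 >14, r--
l=2 r=11: -5+18=13 <14, l++
l=3 r=11: -4+18=14, found

10 moves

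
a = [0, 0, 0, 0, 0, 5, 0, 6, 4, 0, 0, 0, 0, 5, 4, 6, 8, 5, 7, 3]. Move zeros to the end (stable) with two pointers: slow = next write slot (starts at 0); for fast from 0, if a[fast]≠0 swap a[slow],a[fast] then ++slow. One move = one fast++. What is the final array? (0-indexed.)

(s=0,f=0) a[fast]=0 → fast++
(s=0,f=1) a[fast]=0 → fast++
(s=0,f=2) a[fast]=0 → fast++
(s=0,f=3) a[fast]=0 → fast++
(s=0,f=4) a[fast]=0 → fast++
(s=0,f=5) a[fast]=5≠0 swap→a[0]=5 → slow++,fast++
(s=1,f=6) a[fast]=0 → fast++
(s=1,f=7) a[fast]=6≠0 swap→a[1]=6 → slow++,fast++
(s=2,f=8) a[fast]=4≠0 swap→a[2]=4 → slow++,fast++
(s=3,f=9) a[fast]=0 → fast++
(s=3,f=10) a[fast]=0 → fast++
(s=3,f=11) a[fast]=0 → fast++
(s=3,f=12) a[fast]=0 → fast++
(s=3,f=13) a[fast]=5≠0 swap→a[3]=5 → slow++,fast++
(s=4,f=14) a[fast]=4≠0 swap→a[4]=4 → slow++,fast++
(s=5,f=15) a[fast]=6≠0 swap→a[5]=6 → slow++,fast++
(s=6,f=16) a[fast]=8≠0 swap→a[6]=8 → slow++,fast++
(s=7,f=17) a[fast]=5≠0 swap→a[7]=5 → slow++,fast++
(s=8,f=18) a[fast]=7≠0 swap→a[8]=7 → slow++,fast++
(s=9,f=19) a[fast]=3≠0 swap→a[9]=3 → slow++,fast++

[5, 6, 4, 5, 4, 6, 8, 5, 7, 3, 0, 0, 0, 0, 0, 0, 0, 0, 0, 0]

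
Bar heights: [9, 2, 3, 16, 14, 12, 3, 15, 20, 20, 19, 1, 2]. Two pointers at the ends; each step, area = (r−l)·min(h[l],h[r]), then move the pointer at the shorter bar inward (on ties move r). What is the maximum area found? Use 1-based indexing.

[1,13] min(9,2)*12=24 best=24 * → r--
[1,12] min(9,1)*11=11 best=24 → r--
[1,11] min(9,19)*10=90 best=90 * → l++
[2,11] min(2,19)*9=18 best=90 → l++
[3,11] min(3,19)*8=24 best=90 → l++
[4,11] min(16,19)*7=112 best=112 * → l++
[5,11] min(14,19)*6=84 best=112 → l++
[6,11] min(12,19)*5=60 best=112 → l++
[7,11] min(3,19)*4=12 best=112 → l++
[8,11] min(15,19)*3=45 best=112 → l++
[9,11] min(20,19)*2=38 best=112 → r--
[9,10] min(20,20)*1=20 best=112 → r--

max area = 112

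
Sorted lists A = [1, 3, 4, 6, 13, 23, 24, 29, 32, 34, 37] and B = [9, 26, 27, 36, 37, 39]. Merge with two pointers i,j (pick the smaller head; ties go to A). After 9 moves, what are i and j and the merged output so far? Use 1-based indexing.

i=1 j=1: A[i]=1<=B[j]=9 take 1, i++
i=2 j=1: A[i]=3<=B[j]=9 take 3, i++
i=3 j=1: A[i]=4<=B[j]=9 take 4, i++
i=4 j=1: A[i]=6<=B[j]=9 take 6, i++
i=5 j=1: A[i]=13>B[j]=9 take 9, j++
i=5 j=2: A[i]=13<=B[j]=26 take 13, i++
i=6 j=2: A[i]=23<=B[j]=26 take 23, i++
i=7 j=2: A[i]=24<=B[j]=26 take 24, i++
i=8 j=2: A[i]=29>B[j]=26 take 26, j++

i=8, j=3, merged so far=[1, 3, 4, 6, 9, 13, 23, 24, 26]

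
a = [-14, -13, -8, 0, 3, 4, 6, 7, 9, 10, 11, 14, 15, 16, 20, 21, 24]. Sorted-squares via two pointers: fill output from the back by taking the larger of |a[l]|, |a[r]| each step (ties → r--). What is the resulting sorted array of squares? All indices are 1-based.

l=1 r=17: |-14|<=|24| out[17]=576, r--
l=1 r=16: |-14|<=|21| out[16]=441, r--
l=1 r=15: |-14|<=|20| out[15]=400, r--
l=1 r=14: |-14|<=|16| out[14]=256, r--
l=1 r=13: |-14|<=|15| out[13]=225, r--
l=1 r=12: |-14|<=|14| out[12]=196, r--
l=1 r=11: |-14|>|11| out[11]=196, l++
l=2 r=11: |-13|>|11| out[10]=169, l++
l=3 r=11: |-8|<=|11| out[9]=121, r--
l=3 r=10: |-8|<=|10| out[8]=100, r--
l=3 r=9: |-8|<=|9| out[7]=81, r--
l=3 r=8: |-8|>|7| out[6]=64, l++
l=4 r=8: |0|<=|7| out[5]=49, r--
l=4 r=7: |0|<=|6| out[4]=36, r--
l=4 r=6: |0|<=|4| out[3]=16, r--
l=4 r=5: |0|<=|3| out[2]=9, r--
l=4 r=4: |0|<=|0| out[1]=0, r--

[0, 9, 16, 36, 49, 64, 81, 100, 121, 169, 196, 196, 225, 256, 400, 441, 576]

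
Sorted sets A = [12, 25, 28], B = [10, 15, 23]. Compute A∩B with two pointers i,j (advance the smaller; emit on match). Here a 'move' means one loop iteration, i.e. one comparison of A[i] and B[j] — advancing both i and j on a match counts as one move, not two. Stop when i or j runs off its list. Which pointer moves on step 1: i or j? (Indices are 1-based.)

j

[i=1,j=1] 12>10 → j++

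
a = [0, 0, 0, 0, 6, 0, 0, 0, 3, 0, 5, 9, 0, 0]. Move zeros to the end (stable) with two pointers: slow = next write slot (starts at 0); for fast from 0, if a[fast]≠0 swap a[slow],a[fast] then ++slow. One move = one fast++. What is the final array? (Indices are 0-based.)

[6, 3, 5, 9, 0, 0, 0, 0, 0, 0, 0, 0, 0, 0]

slow=0 fast=0: a[fast]=0, fast++
slow=0 fast=1: a[fast]=0, fast++
slow=0 fast=2: a[fast]=0, fast++
slow=0 fast=3: a[fast]=0, fast++
slow=0 fast=4: a[fast]=6≠0 swap→a[0]=6, slow++,fast++
slow=1 fast=5: a[fast]=0, fast++
slow=1 fast=6: a[fast]=0, fast++
slow=1 fast=7: a[fast]=0, fast++
slow=1 fast=8: a[fast]=3≠0 swap→a[1]=3, slow++,fast++
slow=2 fast=9: a[fast]=0, fast++
slow=2 fast=10: a[fast]=5≠0 swap→a[2]=5, slow++,fast++
slow=3 fast=11: a[fast]=9≠0 swap→a[3]=9, slow++,fast++
slow=4 fast=12: a[fast]=0, fast++
slow=4 fast=13: a[fast]=0, fast++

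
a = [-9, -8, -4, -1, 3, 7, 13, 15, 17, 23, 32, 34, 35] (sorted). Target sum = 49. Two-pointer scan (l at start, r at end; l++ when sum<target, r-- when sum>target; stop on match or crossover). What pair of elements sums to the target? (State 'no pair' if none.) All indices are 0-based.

(15, 34)

[0,12] -9+35=26 <49 → l++
[1,12] -8+35=27 <49 → l++
[2,12] -4+35=31 <49 → l++
[3,12] -1+35=34 <49 → l++
[4,12] 3+35=38 <49 → l++
[5,12] 7+35=42 <49 → l++
[6,12] 13+35=48 <49 → l++
[7,12] 15+35=50 >49 → r--
[7,11] 15+34=49 → found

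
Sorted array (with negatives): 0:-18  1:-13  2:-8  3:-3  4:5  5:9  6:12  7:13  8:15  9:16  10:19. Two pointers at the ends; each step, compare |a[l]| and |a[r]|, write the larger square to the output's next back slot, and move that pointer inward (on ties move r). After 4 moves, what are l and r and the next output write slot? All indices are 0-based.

l=1, r=7, next write slot=6

[0,10] |-18|<=|19| out[10]=361 → r--
[0,9] |-18|>|16| out[9]=324 → l++
[1,9] |-13|<=|16| out[8]=256 → r--
[1,8] |-13|<=|15| out[7]=225 → r--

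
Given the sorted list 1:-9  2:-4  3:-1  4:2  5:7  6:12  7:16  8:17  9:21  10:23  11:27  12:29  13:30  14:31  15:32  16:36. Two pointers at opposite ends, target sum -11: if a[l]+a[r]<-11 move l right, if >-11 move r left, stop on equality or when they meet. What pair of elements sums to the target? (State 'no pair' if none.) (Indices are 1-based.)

l=1 r=16: -9+36=27 >-11, r--
l=1 r=15: -9+32=23 >-11, r--
l=1 r=14: -9+31=22 >-11, r--
l=1 r=13: -9+30=21 >-11, r--
l=1 r=12: -9+29=20 >-11, r--
l=1 r=11: -9+27=18 >-11, r--
l=1 r=10: -9+23=14 >-11, r--
l=1 r=9: -9+21=12 >-11, r--
l=1 r=8: -9+17=8 >-11, r--
l=1 r=7: -9+16=7 >-11, r--
l=1 r=6: -9+12=3 >-11, r--
l=1 r=5: -9+7=-2 >-11, r--
l=1 r=4: -9+2=-7 >-11, r--
l=1 r=3: -9+-1=-10 >-11, r--
l=1 r=2: -9+-4=-13 <-11, l++

no pair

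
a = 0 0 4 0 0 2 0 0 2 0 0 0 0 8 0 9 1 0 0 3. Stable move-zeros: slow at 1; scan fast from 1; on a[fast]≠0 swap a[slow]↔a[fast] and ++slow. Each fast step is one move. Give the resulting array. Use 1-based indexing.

(s=1,f=1) a[fast]=0 → fast++
(s=1,f=2) a[fast]=0 → fast++
(s=1,f=3) a[fast]=4≠0 swap→a[1]=4 → slow++,fast++
(s=2,f=4) a[fast]=0 → fast++
(s=2,f=5) a[fast]=0 → fast++
(s=2,f=6) a[fast]=2≠0 swap→a[2]=2 → slow++,fast++
(s=3,f=7) a[fast]=0 → fast++
(s=3,f=8) a[fast]=0 → fast++
(s=3,f=9) a[fast]=2≠0 swap→a[3]=2 → slow++,fast++
(s=4,f=10) a[fast]=0 → fast++
(s=4,f=11) a[fast]=0 → fast++
(s=4,f=12) a[fast]=0 → fast++
(s=4,f=13) a[fast]=0 → fast++
(s=4,f=14) a[fast]=8≠0 swap→a[4]=8 → slow++,fast++
(s=5,f=15) a[fast]=0 → fast++
(s=5,f=16) a[fast]=9≠0 swap→a[5]=9 → slow++,fast++
(s=6,f=17) a[fast]=1≠0 swap→a[6]=1 → slow++,fast++
(s=7,f=18) a[fast]=0 → fast++
(s=7,f=19) a[fast]=0 → fast++
(s=7,f=20) a[fast]=3≠0 swap→a[7]=3 → slow++,fast++

[4, 2, 2, 8, 9, 1, 3, 0, 0, 0, 0, 0, 0, 0, 0, 0, 0, 0, 0, 0]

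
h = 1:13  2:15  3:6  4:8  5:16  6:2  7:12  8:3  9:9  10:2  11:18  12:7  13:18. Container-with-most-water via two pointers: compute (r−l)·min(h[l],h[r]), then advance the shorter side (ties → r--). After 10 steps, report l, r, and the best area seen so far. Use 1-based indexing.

[1,13] min(13,18)*12=156 best=156 * → l++
[2,13] min(15,18)*11=165 best=165 * → l++
[3,13] min(6,18)*10=60 best=165 → l++
[4,13] min(8,18)*9=72 best=165 → l++
[5,13] min(16,18)*8=128 best=165 → l++
[6,13] min(2,18)*7=14 best=165 → l++
[7,13] min(12,18)*6=72 best=165 → l++
[8,13] min(3,18)*5=15 best=165 → l++
[9,13] min(9,18)*4=36 best=165 → l++
[10,13] min(2,18)*3=6 best=165 → l++

l=11, r=13, best area=165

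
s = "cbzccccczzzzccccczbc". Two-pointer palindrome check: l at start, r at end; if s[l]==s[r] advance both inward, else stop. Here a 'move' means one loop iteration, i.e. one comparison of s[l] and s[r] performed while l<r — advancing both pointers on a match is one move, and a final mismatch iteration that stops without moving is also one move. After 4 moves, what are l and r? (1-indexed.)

l=5, r=16

[1,20] 'c'=='c' → l++,r--
[2,19] 'b'=='b' → l++,r--
[3,18] 'z'=='z' → l++,r--
[4,17] 'c'=='c' → l++,r--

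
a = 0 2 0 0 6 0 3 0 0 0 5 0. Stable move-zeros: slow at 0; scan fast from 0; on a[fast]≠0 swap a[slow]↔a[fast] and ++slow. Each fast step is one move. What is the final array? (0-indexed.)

[2, 6, 3, 5, 0, 0, 0, 0, 0, 0, 0, 0]

slow=0 fast=0: a[fast]=0, fast++
slow=0 fast=1: a[fast]=2≠0 swap→a[0]=2, slow++,fast++
slow=1 fast=2: a[fast]=0, fast++
slow=1 fast=3: a[fast]=0, fast++
slow=1 fast=4: a[fast]=6≠0 swap→a[1]=6, slow++,fast++
slow=2 fast=5: a[fast]=0, fast++
slow=2 fast=6: a[fast]=3≠0 swap→a[2]=3, slow++,fast++
slow=3 fast=7: a[fast]=0, fast++
slow=3 fast=8: a[fast]=0, fast++
slow=3 fast=9: a[fast]=0, fast++
slow=3 fast=10: a[fast]=5≠0 swap→a[3]=5, slow++,fast++
slow=4 fast=11: a[fast]=0, fast++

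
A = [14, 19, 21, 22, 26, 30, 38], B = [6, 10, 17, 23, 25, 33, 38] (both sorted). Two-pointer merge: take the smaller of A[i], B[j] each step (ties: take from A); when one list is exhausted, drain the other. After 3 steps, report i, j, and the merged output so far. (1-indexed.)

i=2, j=3, merged so far=[6, 10, 14]

[i=1,j=1] A[i]=14>B[j]=6 take 6 → j++
[i=1,j=2] A[i]=14>B[j]=10 take 10 → j++
[i=1,j=3] A[i]=14<=B[j]=17 take 14 → i++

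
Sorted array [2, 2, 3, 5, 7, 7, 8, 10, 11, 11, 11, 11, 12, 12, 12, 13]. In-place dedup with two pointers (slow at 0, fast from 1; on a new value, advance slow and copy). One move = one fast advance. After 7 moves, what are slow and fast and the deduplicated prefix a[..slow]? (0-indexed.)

slow=5, fast=8, prefix=[2, 3, 5, 7, 8, 10]

(s=0,f=1) a[fast]=2=a[slow] dup → fast++
(s=0,f=2) a[fast]=3≠a[slow]=2 write a[1]=3 → slow++,fast++
(s=1,f=3) a[fast]=5≠a[slow]=3 write a[2]=5 → slow++,fast++
(s=2,f=4) a[fast]=7≠a[slow]=5 write a[3]=7 → slow++,fast++
(s=3,f=5) a[fast]=7=a[slow] dup → fast++
(s=3,f=6) a[fast]=8≠a[slow]=7 write a[4]=8 → slow++,fast++
(s=4,f=7) a[fast]=10≠a[slow]=8 write a[5]=10 → slow++,fast++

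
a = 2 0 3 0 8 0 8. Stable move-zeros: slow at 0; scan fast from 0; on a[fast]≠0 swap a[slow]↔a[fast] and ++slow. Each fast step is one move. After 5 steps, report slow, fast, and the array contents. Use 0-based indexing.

slow=0 fast=0: a[fast]=2≠0 swap→a[0]=2, slow++,fast++
slow=1 fast=1: a[fast]=0, fast++
slow=1 fast=2: a[fast]=3≠0 swap→a[1]=3, slow++,fast++
slow=2 fast=3: a[fast]=0, fast++
slow=2 fast=4: a[fast]=8≠0 swap→a[2]=8, slow++,fast++

slow=3, fast=5, a=[2, 3, 8, 0, 0, 0, 8]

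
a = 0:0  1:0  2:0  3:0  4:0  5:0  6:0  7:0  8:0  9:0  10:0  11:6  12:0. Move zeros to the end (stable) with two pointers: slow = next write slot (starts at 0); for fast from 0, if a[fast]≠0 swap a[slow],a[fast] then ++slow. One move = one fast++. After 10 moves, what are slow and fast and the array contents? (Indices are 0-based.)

slow=0 fast=0: a[fast]=0, fast++
slow=0 fast=1: a[fast]=0, fast++
slow=0 fast=2: a[fast]=0, fast++
slow=0 fast=3: a[fast]=0, fast++
slow=0 fast=4: a[fast]=0, fast++
slow=0 fast=5: a[fast]=0, fast++
slow=0 fast=6: a[fast]=0, fast++
slow=0 fast=7: a[fast]=0, fast++
slow=0 fast=8: a[fast]=0, fast++
slow=0 fast=9: a[fast]=0, fast++

slow=0, fast=10, a=[0, 0, 0, 0, 0, 0, 0, 0, 0, 0, 0, 6, 0]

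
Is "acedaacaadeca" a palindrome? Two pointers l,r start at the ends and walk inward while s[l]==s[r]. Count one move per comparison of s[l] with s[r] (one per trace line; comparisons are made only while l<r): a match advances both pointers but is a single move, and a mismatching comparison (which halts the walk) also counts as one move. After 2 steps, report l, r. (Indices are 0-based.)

l=0 r=12: 'a'=='a', l++,r--
l=1 r=11: 'c'=='c', l++,r--

l=2, r=10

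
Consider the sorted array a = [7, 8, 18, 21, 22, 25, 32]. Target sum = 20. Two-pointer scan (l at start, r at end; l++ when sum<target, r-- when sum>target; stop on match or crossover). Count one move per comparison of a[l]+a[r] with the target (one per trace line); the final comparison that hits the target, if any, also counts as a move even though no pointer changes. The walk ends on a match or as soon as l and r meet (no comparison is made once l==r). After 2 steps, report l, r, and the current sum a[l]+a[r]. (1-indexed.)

[1,7] 7+32=39 >20 → r--
[1,6] 7+25=32 >20 → r--

l=1, r=5, sum=29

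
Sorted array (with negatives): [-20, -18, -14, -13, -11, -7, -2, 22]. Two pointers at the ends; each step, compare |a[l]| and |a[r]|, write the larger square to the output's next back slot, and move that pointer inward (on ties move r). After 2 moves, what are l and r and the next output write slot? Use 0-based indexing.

[0,7] |-20|<=|22| out[7]=484 → r--
[0,6] |-20|>|-2| out[6]=400 → l++

l=1, r=6, next write slot=5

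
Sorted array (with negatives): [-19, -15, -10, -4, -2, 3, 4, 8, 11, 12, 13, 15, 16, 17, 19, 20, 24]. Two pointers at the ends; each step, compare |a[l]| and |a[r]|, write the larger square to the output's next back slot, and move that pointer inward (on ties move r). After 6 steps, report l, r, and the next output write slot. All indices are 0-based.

l=1, r=11, next write slot=10

l=0 r=16: |-19|<=|24| out[16]=576, r--
l=0 r=15: |-19|<=|20| out[15]=400, r--
l=0 r=14: |-19|<=|19| out[14]=361, r--
l=0 r=13: |-19|>|17| out[13]=361, l++
l=1 r=13: |-15|<=|17| out[12]=289, r--
l=1 r=12: |-15|<=|16| out[11]=256, r--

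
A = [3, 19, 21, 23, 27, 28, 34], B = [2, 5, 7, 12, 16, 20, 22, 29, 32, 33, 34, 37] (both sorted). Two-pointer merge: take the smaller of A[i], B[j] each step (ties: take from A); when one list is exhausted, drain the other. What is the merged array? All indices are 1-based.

i=1 j=1: A[i]=3>B[j]=2 take 2, j++
i=1 j=2: A[i]=3<=B[j]=5 take 3, i++
i=2 j=2: A[i]=19>B[j]=5 take 5, j++
i=2 j=3: A[i]=19>B[j]=7 take 7, j++
i=2 j=4: A[i]=19>B[j]=12 take 12, j++
i=2 j=5: A[i]=19>B[j]=16 take 16, j++
i=2 j=6: A[i]=19<=B[j]=20 take 19, i++
i=3 j=6: A[i]=21>B[j]=20 take 20, j++
i=3 j=7: A[i]=21<=B[j]=22 take 21, i++
i=4 j=7: A[i]=23>B[j]=22 take 22, j++
i=4 j=8: A[i]=23<=B[j]=29 take 23, i++
i=5 j=8: A[i]=27<=B[j]=29 take 27, i++
i=6 j=8: A[i]=28<=B[j]=29 take 28, i++
i=7 j=8: A[i]=34>B[j]=29 take 29, j++
i=7 j=9: A[i]=34>B[j]=32 take 32, j++
i=7 j=10: A[i]=34>B[j]=33 take 33, j++
i=7 j=11: A[i]=34<=B[j]=34 take 34, i++
i=8 j=11: A done, take B[j]=34, j++
i=8 j=12: A done, take B[j]=37, j++

[2, 3, 5, 7, 12, 16, 19, 20, 21, 22, 23, 27, 28, 29, 32, 33, 34, 34, 37]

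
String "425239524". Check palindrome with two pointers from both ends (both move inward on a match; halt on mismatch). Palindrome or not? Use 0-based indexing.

l=0 r=8: '4'=='4', l++,r--
l=1 r=7: '2'=='2', l++,r--
l=2 r=6: '5'=='5', l++,r--
l=3 r=5: '2'!='9', stop

not a palindrome (mismatch at 3,5)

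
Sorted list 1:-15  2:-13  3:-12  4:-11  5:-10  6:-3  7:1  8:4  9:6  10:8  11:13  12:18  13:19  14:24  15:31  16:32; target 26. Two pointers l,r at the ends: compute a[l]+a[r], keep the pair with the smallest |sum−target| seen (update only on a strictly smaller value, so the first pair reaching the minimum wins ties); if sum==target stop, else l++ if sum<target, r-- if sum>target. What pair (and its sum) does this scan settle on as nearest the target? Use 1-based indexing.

l=1 r=16: -15+32=17 d=9 *, l++
l=2 r=16: -13+32=19 d=7 *, l++
l=3 r=16: -12+32=20 d=6 *, l++
l=4 r=16: -11+32=21 d=5 *, l++
l=5 r=16: -10+32=22 d=4 *, l++
l=6 r=16: -3+32=29 d=3 *, r--
l=6 r=15: -3+31=28 d=2 *, r--
l=6 r=14: -3+24=21 d=5, l++
l=7 r=14: 1+24=25 d=1 *, l++
l=8 r=14: 4+24=28 d=2, r--
l=8 r=13: 4+19=23 d=3, l++
l=9 r=13: 6+19=25 d=1, l++
l=10 r=13: 8+19=27 d=1, r--
l=10 r=12: 8+18=26 d=0 *, stop

pair (8, 18) with sum 26 (|Δ|=0)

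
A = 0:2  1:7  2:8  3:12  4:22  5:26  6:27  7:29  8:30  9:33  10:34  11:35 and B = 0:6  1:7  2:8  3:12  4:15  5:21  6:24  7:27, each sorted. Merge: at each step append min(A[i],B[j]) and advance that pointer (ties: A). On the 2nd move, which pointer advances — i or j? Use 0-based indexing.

j

i=0 j=0: A[i]=2<=B[j]=6 take 2, i++
i=1 j=0: A[i]=7>B[j]=6 take 6, j++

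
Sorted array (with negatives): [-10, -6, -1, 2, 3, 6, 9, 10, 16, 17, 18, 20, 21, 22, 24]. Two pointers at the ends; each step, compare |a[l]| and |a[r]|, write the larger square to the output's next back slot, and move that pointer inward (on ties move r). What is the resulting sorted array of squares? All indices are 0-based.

[1, 4, 9, 36, 36, 81, 100, 100, 256, 289, 324, 400, 441, 484, 576]

[0,14] |-10|<=|24| out[14]=576 → r--
[0,13] |-10|<=|22| out[13]=484 → r--
[0,12] |-10|<=|21| out[12]=441 → r--
[0,11] |-10|<=|20| out[11]=400 → r--
[0,10] |-10|<=|18| out[10]=324 → r--
[0,9] |-10|<=|17| out[9]=289 → r--
[0,8] |-10|<=|16| out[8]=256 → r--
[0,7] |-10|<=|10| out[7]=100 → r--
[0,6] |-10|>|9| out[6]=100 → l++
[1,6] |-6|<=|9| out[5]=81 → r--
[1,5] |-6|<=|6| out[4]=36 → r--
[1,4] |-6|>|3| out[3]=36 → l++
[2,4] |-1|<=|3| out[2]=9 → r--
[2,3] |-1|<=|2| out[1]=4 → r--
[2,2] |-1|<=|-1| out[0]=1 → r--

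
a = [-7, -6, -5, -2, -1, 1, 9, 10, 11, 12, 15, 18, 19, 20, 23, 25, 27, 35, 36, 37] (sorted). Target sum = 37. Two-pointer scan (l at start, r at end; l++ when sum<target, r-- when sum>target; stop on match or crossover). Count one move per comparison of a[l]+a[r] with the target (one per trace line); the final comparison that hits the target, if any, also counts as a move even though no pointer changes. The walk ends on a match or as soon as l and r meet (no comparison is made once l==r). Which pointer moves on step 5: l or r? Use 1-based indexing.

l

l=1 r=20: -7+37=30 <37, l++
l=2 r=20: -6+37=31 <37, l++
l=3 r=20: -5+37=32 <37, l++
l=4 r=20: -2+37=35 <37, l++
l=5 r=20: -1+37=36 <37, l++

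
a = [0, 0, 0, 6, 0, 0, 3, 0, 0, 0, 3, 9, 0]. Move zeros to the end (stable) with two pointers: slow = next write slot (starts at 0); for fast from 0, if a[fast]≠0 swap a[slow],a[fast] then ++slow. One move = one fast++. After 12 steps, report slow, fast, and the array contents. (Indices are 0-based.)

slow=4, fast=12, a=[6, 3, 3, 9, 0, 0, 0, 0, 0, 0, 0, 0, 0]

slow=0 fast=0: a[fast]=0, fast++
slow=0 fast=1: a[fast]=0, fast++
slow=0 fast=2: a[fast]=0, fast++
slow=0 fast=3: a[fast]=6≠0 swap→a[0]=6, slow++,fast++
slow=1 fast=4: a[fast]=0, fast++
slow=1 fast=5: a[fast]=0, fast++
slow=1 fast=6: a[fast]=3≠0 swap→a[1]=3, slow++,fast++
slow=2 fast=7: a[fast]=0, fast++
slow=2 fast=8: a[fast]=0, fast++
slow=2 fast=9: a[fast]=0, fast++
slow=2 fast=10: a[fast]=3≠0 swap→a[2]=3, slow++,fast++
slow=3 fast=11: a[fast]=9≠0 swap→a[3]=9, slow++,fast++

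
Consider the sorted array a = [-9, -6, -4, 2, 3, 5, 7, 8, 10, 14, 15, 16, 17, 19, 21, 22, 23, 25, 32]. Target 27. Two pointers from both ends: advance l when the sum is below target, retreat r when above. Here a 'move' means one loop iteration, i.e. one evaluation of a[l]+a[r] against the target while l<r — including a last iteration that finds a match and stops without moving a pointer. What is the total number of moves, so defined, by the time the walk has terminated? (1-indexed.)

[1,19] -9+32=23 <27 → l++
[2,19] -6+32=26 <27 → l++
[3,19] -4+32=28 >27 → r--
[3,18] -4+25=21 <27 → l++
[4,18] 2+25=27 → found

5 moves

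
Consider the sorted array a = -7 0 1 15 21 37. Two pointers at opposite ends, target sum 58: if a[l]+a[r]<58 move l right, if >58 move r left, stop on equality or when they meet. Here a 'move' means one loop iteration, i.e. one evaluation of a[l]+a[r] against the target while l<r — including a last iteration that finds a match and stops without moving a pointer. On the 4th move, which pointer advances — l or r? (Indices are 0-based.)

l

l=0 r=5: -7+37=30 <58, l++
l=1 r=5: 0+37=37 <58, l++
l=2 r=5: 1+37=38 <58, l++
l=3 r=5: 15+37=52 <58, l++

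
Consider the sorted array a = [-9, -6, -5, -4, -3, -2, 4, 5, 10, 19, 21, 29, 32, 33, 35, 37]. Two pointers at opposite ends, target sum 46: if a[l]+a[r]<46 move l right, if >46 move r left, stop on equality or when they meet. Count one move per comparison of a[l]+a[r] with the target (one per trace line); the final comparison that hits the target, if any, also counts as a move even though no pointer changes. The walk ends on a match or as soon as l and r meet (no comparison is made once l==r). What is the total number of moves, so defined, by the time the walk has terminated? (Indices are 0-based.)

l=0 r=15: -9+37=28 <46, l++
l=1 r=15: -6+37=31 <46, l++
l=2 r=15: -5+37=32 <46, l++
l=3 r=15: -4+37=33 <46, l++
l=4 r=15: -3+37=34 <46, l++
l=5 r=15: -2+37=35 <46, l++
l=6 r=15: 4+37=41 <46, l++
l=7 r=15: 5+37=42 <46, l++
l=8 r=15: 10+37=47 >46, r--
l=8 r=14: 10+35=45 <46, l++
l=9 r=14: 19+35=54 >46, r--
l=9 r=13: 19+33=52 >46, r--
l=9 r=12: 19+32=51 >46, r--
l=9 r=11: 19+29=48 >46, r--
l=9 r=10: 19+21=40 <46, l++

15 moves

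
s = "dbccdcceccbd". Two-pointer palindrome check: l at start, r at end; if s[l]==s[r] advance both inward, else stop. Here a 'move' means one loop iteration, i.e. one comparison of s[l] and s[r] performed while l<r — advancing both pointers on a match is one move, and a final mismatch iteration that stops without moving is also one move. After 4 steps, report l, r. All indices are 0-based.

[0,11] 'd'=='d' → l++,r--
[1,10] 'b'=='b' → l++,r--
[2,9] 'c'=='c' → l++,r--
[3,8] 'c'=='c' → l++,r--

l=4, r=7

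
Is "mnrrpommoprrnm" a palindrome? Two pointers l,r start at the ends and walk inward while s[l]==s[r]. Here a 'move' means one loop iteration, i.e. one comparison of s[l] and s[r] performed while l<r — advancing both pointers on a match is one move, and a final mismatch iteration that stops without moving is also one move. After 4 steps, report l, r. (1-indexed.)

l=5, r=10

l=1 r=14: 'm'=='m', l++,r--
l=2 r=13: 'n'=='n', l++,r--
l=3 r=12: 'r'=='r', l++,r--
l=4 r=11: 'r'=='r', l++,r--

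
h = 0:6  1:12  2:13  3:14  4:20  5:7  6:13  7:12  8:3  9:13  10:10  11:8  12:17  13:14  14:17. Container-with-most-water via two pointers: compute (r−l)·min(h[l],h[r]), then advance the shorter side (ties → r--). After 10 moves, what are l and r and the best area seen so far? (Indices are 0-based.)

l=4, r=8, best area=170

l=0 r=14: min(6,17)*14=84 best=84 *, l++
l=1 r=14: min(12,17)*13=156 best=156 *, l++
l=2 r=14: min(13,17)*12=156 best=156, l++
l=3 r=14: min(14,17)*11=154 best=156, l++
l=4 r=14: min(20,17)*10=170 best=170 *, r--
l=4 r=13: min(20,14)*9=126 best=170, r--
l=4 r=12: min(20,17)*8=136 best=170, r--
l=4 r=11: min(20,8)*7=56 best=170, r--
l=4 r=10: min(20,10)*6=60 best=170, r--
l=4 r=9: min(20,13)*5=65 best=170, r--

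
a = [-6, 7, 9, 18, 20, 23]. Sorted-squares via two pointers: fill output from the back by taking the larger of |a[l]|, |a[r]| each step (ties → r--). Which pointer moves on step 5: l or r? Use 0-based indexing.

[0,5] |-6|<=|23| out[5]=529 → r--
[0,4] |-6|<=|20| out[4]=400 → r--
[0,3] |-6|<=|18| out[3]=324 → r--
[0,2] |-6|<=|9| out[2]=81 → r--
[0,1] |-6|<=|7| out[1]=49 → r--

r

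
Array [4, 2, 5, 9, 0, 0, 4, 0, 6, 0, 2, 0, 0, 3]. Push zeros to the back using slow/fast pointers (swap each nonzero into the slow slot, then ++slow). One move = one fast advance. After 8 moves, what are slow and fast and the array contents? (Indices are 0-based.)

slow=5, fast=8, a=[4, 2, 5, 9, 4, 0, 0, 0, 6, 0, 2, 0, 0, 3]

slow=0 fast=0: a[fast]=4≠0 swap→a[0]=4, slow++,fast++
slow=1 fast=1: a[fast]=2≠0 swap→a[1]=2, slow++,fast++
slow=2 fast=2: a[fast]=5≠0 swap→a[2]=5, slow++,fast++
slow=3 fast=3: a[fast]=9≠0 swap→a[3]=9, slow++,fast++
slow=4 fast=4: a[fast]=0, fast++
slow=4 fast=5: a[fast]=0, fast++
slow=4 fast=6: a[fast]=4≠0 swap→a[4]=4, slow++,fast++
slow=5 fast=7: a[fast]=0, fast++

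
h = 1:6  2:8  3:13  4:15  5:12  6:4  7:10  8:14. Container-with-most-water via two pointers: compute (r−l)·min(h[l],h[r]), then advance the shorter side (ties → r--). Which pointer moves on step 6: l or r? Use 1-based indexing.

[1,8] min(6,14)*7=42 best=42 * → l++
[2,8] min(8,14)*6=48 best=48 * → l++
[3,8] min(13,14)*5=65 best=65 * → l++
[4,8] min(15,14)*4=56 best=65 → r--
[4,7] min(15,10)*3=30 best=65 → r--
[4,6] min(15,4)*2=8 best=65 → r--

r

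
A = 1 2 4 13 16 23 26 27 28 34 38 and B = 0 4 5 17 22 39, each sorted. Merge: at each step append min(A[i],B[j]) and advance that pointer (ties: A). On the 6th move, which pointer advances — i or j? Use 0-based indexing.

j

[i=0,j=0] A[i]=1>B[j]=0 take 0 → j++
[i=0,j=1] A[i]=1<=B[j]=4 take 1 → i++
[i=1,j=1] A[i]=2<=B[j]=4 take 2 → i++
[i=2,j=1] A[i]=4<=B[j]=4 take 4 → i++
[i=3,j=1] A[i]=13>B[j]=4 take 4 → j++
[i=3,j=2] A[i]=13>B[j]=5 take 5 → j++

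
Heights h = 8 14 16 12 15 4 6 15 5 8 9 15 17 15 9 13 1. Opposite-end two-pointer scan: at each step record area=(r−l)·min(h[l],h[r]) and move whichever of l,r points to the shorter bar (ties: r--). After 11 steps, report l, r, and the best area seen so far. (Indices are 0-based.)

[0,16] min(8,1)*16=16 best=16 * → r--
[0,15] min(8,13)*15=120 best=120 * → l++
[1,15] min(14,13)*14=182 best=182 * → r--
[1,14] min(14,9)*13=117 best=182 → r--
[1,13] min(14,15)*12=168 best=182 → l++
[2,13] min(16,15)*11=165 best=182 → r--
[2,12] min(16,17)*10=160 best=182 → l++
[3,12] min(12,17)*9=108 best=182 → l++
[4,12] min(15,17)*8=120 best=182 → l++
[5,12] min(4,17)*7=28 best=182 → l++
[6,12] min(6,17)*6=36 best=182 → l++

l=7, r=12, best area=182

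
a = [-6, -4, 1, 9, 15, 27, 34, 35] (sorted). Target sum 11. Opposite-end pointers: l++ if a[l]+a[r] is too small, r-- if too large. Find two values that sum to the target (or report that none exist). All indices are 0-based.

(-4, 15)

l=0 r=7: -6+35=29 >11, r--
l=0 r=6: -6+34=28 >11, r--
l=0 r=5: -6+27=21 >11, r--
l=0 r=4: -6+15=9 <11, l++
l=1 r=4: -4+15=11, found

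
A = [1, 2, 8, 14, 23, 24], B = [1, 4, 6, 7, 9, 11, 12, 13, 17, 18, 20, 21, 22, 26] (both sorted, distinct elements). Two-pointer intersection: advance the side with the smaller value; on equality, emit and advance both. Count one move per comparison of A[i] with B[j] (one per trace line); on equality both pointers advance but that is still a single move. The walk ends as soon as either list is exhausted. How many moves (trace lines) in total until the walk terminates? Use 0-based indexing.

18 moves

i=0 j=0: 1==1 emit, i++,j++
i=1 j=1: 2<4, i++
i=2 j=1: 8>4, j++
i=2 j=2: 8>6, j++
i=2 j=3: 8>7, j++
i=2 j=4: 8<9, i++
i=3 j=4: 14>9, j++
i=3 j=5: 14>11, j++
i=3 j=6: 14>12, j++
i=3 j=7: 14>13, j++
i=3 j=8: 14<17, i++
i=4 j=8: 23>17, j++
i=4 j=9: 23>18, j++
i=4 j=10: 23>20, j++
i=4 j=11: 23>21, j++
i=4 j=12: 23>22, j++
i=4 j=13: 23<26, i++
i=5 j=13: 24<26, i++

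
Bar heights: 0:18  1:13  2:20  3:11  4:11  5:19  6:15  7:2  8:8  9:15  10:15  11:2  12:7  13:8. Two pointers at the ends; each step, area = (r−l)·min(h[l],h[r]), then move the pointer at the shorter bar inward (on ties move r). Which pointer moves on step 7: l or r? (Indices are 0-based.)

r

l=0 r=13: min(18,8)*13=104 best=104 *, r--
l=0 r=12: min(18,7)*12=84 best=104, r--
l=0 r=11: min(18,2)*11=22 best=104, r--
l=0 r=10: min(18,15)*10=150 best=150 *, r--
l=0 r=9: min(18,15)*9=135 best=150, r--
l=0 r=8: min(18,8)*8=64 best=150, r--
l=0 r=7: min(18,2)*7=14 best=150, r--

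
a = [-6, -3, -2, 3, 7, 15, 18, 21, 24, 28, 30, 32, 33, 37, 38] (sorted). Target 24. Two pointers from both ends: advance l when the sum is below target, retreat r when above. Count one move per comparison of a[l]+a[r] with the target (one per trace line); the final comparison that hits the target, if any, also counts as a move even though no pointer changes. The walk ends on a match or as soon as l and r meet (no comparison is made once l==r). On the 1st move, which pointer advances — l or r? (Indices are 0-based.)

r

l=0 r=14: -6+38=32 >24, r--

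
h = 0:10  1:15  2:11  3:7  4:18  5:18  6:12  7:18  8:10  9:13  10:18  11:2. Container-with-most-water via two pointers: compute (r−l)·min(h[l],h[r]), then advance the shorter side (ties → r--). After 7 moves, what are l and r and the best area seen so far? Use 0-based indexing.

l=4, r=8, best area=135

[0,11] min(10,2)*11=22 best=22 * → r--
[0,10] min(10,18)*10=100 best=100 * → l++
[1,10] min(15,18)*9=135 best=135 * → l++
[2,10] min(11,18)*8=88 best=135 → l++
[3,10] min(7,18)*7=49 best=135 → l++
[4,10] min(18,18)*6=108 best=135 → r--
[4,9] min(18,13)*5=65 best=135 → r--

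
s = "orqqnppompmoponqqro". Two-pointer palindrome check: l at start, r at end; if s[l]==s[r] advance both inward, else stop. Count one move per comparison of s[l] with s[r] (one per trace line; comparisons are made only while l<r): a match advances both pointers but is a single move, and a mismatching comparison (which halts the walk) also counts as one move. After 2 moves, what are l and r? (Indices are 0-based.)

l=2, r=16

[0,18] 'o'=='o' → l++,r--
[1,17] 'r'=='r' → l++,r--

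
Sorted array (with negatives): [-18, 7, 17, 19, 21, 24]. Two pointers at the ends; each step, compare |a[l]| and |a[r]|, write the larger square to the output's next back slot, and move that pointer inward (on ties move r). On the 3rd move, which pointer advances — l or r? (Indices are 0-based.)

l=0 r=5: |-18|<=|24| out[5]=576, r--
l=0 r=4: |-18|<=|21| out[4]=441, r--
l=0 r=3: |-18|<=|19| out[3]=361, r--

r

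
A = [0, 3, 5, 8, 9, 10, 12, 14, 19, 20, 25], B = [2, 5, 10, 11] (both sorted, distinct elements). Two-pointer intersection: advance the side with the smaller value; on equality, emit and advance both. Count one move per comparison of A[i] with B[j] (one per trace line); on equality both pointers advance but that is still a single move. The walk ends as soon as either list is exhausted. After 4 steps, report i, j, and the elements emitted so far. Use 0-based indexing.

[i=0,j=0] 0<2 → i++
[i=1,j=0] 3>2 → j++
[i=1,j=1] 3<5 → i++
[i=2,j=1] 5==5 emit → i++,j++

i=3, j=2, emitted=[5]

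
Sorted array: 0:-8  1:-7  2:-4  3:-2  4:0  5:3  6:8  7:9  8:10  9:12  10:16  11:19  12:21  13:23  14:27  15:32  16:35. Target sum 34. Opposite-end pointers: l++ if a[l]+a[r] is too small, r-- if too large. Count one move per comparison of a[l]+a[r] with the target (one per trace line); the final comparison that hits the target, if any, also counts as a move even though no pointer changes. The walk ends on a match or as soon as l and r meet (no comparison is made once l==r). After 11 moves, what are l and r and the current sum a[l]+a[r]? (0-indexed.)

l=0 r=16: -8+35=27 <34, l++
l=1 r=16: -7+35=28 <34, l++
l=2 r=16: -4+35=31 <34, l++
l=3 r=16: -2+35=33 <34, l++
l=4 r=16: 0+35=35 >34, r--
l=4 r=15: 0+32=32 <34, l++
l=5 r=15: 3+32=35 >34, r--
l=5 r=14: 3+27=30 <34, l++
l=6 r=14: 8+27=35 >34, r--
l=6 r=13: 8+23=31 <34, l++
l=7 r=13: 9+23=32 <34, l++

l=8, r=13, sum=33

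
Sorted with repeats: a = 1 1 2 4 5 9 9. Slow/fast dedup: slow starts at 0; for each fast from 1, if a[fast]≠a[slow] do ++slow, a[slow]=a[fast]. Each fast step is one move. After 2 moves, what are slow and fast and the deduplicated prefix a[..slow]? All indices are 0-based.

slow=1, fast=3, prefix=[1, 2]

slow=0 fast=1: a[fast]=1=a[slow] dup, fast++
slow=0 fast=2: a[fast]=2≠a[slow]=1 write a[1]=2, slow++,fast++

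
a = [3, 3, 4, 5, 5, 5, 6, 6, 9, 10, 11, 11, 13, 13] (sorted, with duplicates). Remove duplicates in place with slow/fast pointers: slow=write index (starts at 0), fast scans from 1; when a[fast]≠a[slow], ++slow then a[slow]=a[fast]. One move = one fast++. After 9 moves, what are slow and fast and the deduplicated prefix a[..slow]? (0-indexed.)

slow=5, fast=10, prefix=[3, 4, 5, 6, 9, 10]

slow=0 fast=1: a[fast]=3=a[slow] dup, fast++
slow=0 fast=2: a[fast]=4≠a[slow]=3 write a[1]=4, slow++,fast++
slow=1 fast=3: a[fast]=5≠a[slow]=4 write a[2]=5, slow++,fast++
slow=2 fast=4: a[fast]=5=a[slow] dup, fast++
slow=2 fast=5: a[fast]=5=a[slow] dup, fast++
slow=2 fast=6: a[fast]=6≠a[slow]=5 write a[3]=6, slow++,fast++
slow=3 fast=7: a[fast]=6=a[slow] dup, fast++
slow=3 fast=8: a[fast]=9≠a[slow]=6 write a[4]=9, slow++,fast++
slow=4 fast=9: a[fast]=10≠a[slow]=9 write a[5]=10, slow++,fast++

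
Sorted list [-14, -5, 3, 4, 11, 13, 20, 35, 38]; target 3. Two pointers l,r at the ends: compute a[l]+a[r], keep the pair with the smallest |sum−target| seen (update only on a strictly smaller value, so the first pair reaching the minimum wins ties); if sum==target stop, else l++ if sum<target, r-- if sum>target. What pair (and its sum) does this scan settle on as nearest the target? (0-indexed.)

l=0 r=8: -14+38=24 d=21 *, r--
l=0 r=7: -14+35=21 d=18 *, r--
l=0 r=6: -14+20=6 d=3 *, r--
l=0 r=5: -14+13=-1 d=4, l++
l=1 r=5: -5+13=8 d=5, r--
l=1 r=4: -5+11=6 d=3, r--
l=1 r=3: -5+4=-1 d=4, l++
l=2 r=3: 3+4=7 d=4, r--

pair (-14, 20) with sum 6 (|Δ|=3)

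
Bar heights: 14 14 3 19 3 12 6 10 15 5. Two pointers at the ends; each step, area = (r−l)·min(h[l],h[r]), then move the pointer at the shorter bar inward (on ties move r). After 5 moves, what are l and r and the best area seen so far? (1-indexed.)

l=4, r=8, best area=112

[1,10] min(14,5)*9=45 best=45 * → r--
[1,9] min(14,15)*8=112 best=112 * → l++
[2,9] min(14,15)*7=98 best=112 → l++
[3,9] min(3,15)*6=18 best=112 → l++
[4,9] min(19,15)*5=75 best=112 → r--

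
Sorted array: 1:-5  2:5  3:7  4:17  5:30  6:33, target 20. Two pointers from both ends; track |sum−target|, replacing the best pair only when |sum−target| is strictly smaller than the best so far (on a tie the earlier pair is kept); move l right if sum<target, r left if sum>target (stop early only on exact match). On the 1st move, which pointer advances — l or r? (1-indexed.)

r

l=1 r=6: -5+33=28 d=8 *, r--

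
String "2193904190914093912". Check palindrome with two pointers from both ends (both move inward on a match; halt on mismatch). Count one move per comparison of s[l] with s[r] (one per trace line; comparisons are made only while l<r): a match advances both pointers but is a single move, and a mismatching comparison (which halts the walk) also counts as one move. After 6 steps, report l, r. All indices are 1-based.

l=7, r=13

[1,19] '2'=='2' → l++,r--
[2,18] '1'=='1' → l++,r--
[3,17] '9'=='9' → l++,r--
[4,16] '3'=='3' → l++,r--
[5,15] '9'=='9' → l++,r--
[6,14] '0'=='0' → l++,r--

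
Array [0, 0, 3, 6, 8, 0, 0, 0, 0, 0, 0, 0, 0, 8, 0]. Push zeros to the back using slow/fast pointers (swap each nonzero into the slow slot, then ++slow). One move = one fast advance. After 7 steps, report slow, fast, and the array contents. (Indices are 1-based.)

slow=1 fast=1: a[fast]=0, fast++
slow=1 fast=2: a[fast]=0, fast++
slow=1 fast=3: a[fast]=3≠0 swap→a[1]=3, slow++,fast++
slow=2 fast=4: a[fast]=6≠0 swap→a[2]=6, slow++,fast++
slow=3 fast=5: a[fast]=8≠0 swap→a[3]=8, slow++,fast++
slow=4 fast=6: a[fast]=0, fast++
slow=4 fast=7: a[fast]=0, fast++

slow=4, fast=8, a=[3, 6, 8, 0, 0, 0, 0, 0, 0, 0, 0, 0, 0, 8, 0]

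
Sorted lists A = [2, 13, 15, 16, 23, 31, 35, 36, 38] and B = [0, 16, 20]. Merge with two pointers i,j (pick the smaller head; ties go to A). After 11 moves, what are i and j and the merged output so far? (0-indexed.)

i=8, j=3, merged so far=[0, 2, 13, 15, 16, 16, 20, 23, 31, 35, 36]

[i=0,j=0] A[i]=2>B[j]=0 take 0 → j++
[i=0,j=1] A[i]=2<=B[j]=16 take 2 → i++
[i=1,j=1] A[i]=13<=B[j]=16 take 13 → i++
[i=2,j=1] A[i]=15<=B[j]=16 take 15 → i++
[i=3,j=1] A[i]=16<=B[j]=16 take 16 → i++
[i=4,j=1] A[i]=23>B[j]=16 take 16 → j++
[i=4,j=2] A[i]=23>B[j]=20 take 20 → j++
[i=4,j=3] B done, take A[i]=23 → i++
[i=5,j=3] B done, take A[i]=31 → i++
[i=6,j=3] B done, take A[i]=35 → i++
[i=7,j=3] B done, take A[i]=36 → i++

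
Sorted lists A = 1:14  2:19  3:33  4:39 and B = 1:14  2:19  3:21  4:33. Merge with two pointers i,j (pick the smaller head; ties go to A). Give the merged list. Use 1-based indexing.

[14, 14, 19, 19, 21, 33, 33, 39]

i=1 j=1: A[i]=14<=B[j]=14 take 14, i++
i=2 j=1: A[i]=19>B[j]=14 take 14, j++
i=2 j=2: A[i]=19<=B[j]=19 take 19, i++
i=3 j=2: A[i]=33>B[j]=19 take 19, j++
i=3 j=3: A[i]=33>B[j]=21 take 21, j++
i=3 j=4: A[i]=33<=B[j]=33 take 33, i++
i=4 j=4: A[i]=39>B[j]=33 take 33, j++
i=4 j=5: B done, take A[i]=39, i++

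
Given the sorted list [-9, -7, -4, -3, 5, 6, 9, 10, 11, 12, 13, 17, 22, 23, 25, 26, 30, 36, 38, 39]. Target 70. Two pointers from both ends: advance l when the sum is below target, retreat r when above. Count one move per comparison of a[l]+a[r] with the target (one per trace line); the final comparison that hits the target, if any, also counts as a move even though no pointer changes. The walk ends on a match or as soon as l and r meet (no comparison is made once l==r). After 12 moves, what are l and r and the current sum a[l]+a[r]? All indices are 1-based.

l=13, r=20, sum=61

l=1 r=20: -9+39=30 <70, l++
l=2 r=20: -7+39=32 <70, l++
l=3 r=20: -4+39=35 <70, l++
l=4 r=20: -3+39=36 <70, l++
l=5 r=20: 5+39=44 <70, l++
l=6 r=20: 6+39=45 <70, l++
l=7 r=20: 9+39=48 <70, l++
l=8 r=20: 10+39=49 <70, l++
l=9 r=20: 11+39=50 <70, l++
l=10 r=20: 12+39=51 <70, l++
l=11 r=20: 13+39=52 <70, l++
l=12 r=20: 17+39=56 <70, l++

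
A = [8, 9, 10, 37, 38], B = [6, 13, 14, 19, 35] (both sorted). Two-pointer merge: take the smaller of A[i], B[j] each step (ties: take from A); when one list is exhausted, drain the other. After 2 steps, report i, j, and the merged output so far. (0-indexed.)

[i=0,j=0] A[i]=8>B[j]=6 take 6 → j++
[i=0,j=1] A[i]=8<=B[j]=13 take 8 → i++

i=1, j=1, merged so far=[6, 8]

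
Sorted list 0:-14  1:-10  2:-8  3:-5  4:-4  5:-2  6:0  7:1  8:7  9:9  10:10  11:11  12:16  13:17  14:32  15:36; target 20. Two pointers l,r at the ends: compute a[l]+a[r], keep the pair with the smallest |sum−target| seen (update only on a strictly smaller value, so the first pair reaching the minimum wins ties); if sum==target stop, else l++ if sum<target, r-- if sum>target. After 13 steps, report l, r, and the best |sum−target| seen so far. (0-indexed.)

[0,15] -14+36=22 d=2 * → r--
[0,14] -14+32=18 d=2 → l++
[1,14] -10+32=22 d=2 → r--
[1,13] -10+17=7 d=13 → l++
[2,13] -8+17=9 d=11 → l++
[3,13] -5+17=12 d=8 → l++
[4,13] -4+17=13 d=7 → l++
[5,13] -2+17=15 d=5 → l++
[6,13] 0+17=17 d=3 → l++
[7,13] 1+17=18 d=2 → l++
[8,13] 7+17=24 d=4 → r--
[8,12] 7+16=23 d=3 → r--
[8,11] 7+11=18 d=2 → l++

l=9, r=11, best |Δ|=2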